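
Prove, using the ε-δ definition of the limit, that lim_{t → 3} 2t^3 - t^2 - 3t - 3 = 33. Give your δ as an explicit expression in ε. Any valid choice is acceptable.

Fix ε > 0. We want δ > 0 such that 0 < |t − 3| < δ implies |(2t^3 - t^2 - 3t - 3) − 33| < ε.
(2t^3 - t^2 - 3t - 3) − 33 = 2t^3 - t^2 - 3t - 36 = (t − 3)(2t^2 + 5t + 12).
So |(2t^3 - t^2 - 3t - 3) − 33| = |t − 3|·|2t^2 + 5t + 12|.
Require δ ≤ 2. Then |t − 3| < 2 gives |t| < 5, and by the triangle inequality |2t^2 + 5t + 12| ≤ 2·5^2 + 5·5 + 12 = 87.
Hence |(2t^3 - t^2 - 3t - 3) − 33| ≤ 87|t − 3| < ε provided |t − 3| < ε/87.
Choosing δ = min(2, ε/87) ensures both conditions, hence |(2t^3 - t^2 - 3t - 3) − 33| < ε.

δ = min(2, ε/87)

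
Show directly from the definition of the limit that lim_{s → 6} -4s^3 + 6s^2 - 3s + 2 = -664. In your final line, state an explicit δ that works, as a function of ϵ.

δ = min(2, ϵ/511)

Suppose ϵ > 0. We want δ > 0 such that 0 < |s − 6| < δ implies |(-4s^3 + 6s^2 - 3s + 2) + 664| < ϵ.
(-4s^3 + 6s^2 - 3s + 2) + 664 = -4s^3 + 6s^2 - 3s + 666 = (s − 6)(-4s^2 - 18s - 111).
So |(-4s^3 + 6s^2 - 3s + 2) + 664| = |s − 6|·|-4s^2 - 18s - 111|.
Require δ ≤ 2. Then |s − 6| < 2 gives |s| < 8, and by the triangle inequality |-4s^2 - 18s - 111| ≤ 4·8^2 + 18·8 + 111 = 511.
Hence |(-4s^3 + 6s^2 - 3s + 2) + 664| ≤ 511|s − 6| < ϵ provided |s − 6| < ϵ/511.
Take δ = min(2, ϵ/511). Then 0 < |s − 6| < δ gives both |s − 6| < 2 and |s − 6| < ϵ/511, so |(-4s^3 + 6s^2 - 3s + 2) + 664| < ϵ.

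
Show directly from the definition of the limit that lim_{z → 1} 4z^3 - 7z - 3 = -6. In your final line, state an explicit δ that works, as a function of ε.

δ = min(2, ε/51)

Let ε > 0. We want δ > 0 such that 0 < |z − 1| < δ implies |(4z^3 - 7z - 3) + 6| < ε.
(4z^3 - 7z - 3) + 6 = 4z^3 - 7z + 3 = (z − 1)(4z^2 + 4z - 3).
So |(4z^3 - 7z - 3) + 6| = |z − 1|·|4z^2 + 4z - 3|.
Assume first that |z − 1| < 2, so |z| < 3. Then |4z^2 + 4z - 3| ≤ 4·3^2 + 4·3 + 3 = 51.
Hence |(4z^3 - 7z - 3) + 6| ≤ 51|z − 1| < ε provided |z − 1| < ε/51.
Choosing δ = min(2, ε/51) ensures both conditions, hence |(4z^3 - 7z - 3) + 6| < ε.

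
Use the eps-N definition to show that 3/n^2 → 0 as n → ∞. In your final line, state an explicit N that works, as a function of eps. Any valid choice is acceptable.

N = (3/eps)^{1/2}

Suppose eps > 0. For n ≥ 1, |3/n^2 − 0| = 3/n^2.
3/n^2 < eps ⇔ n^2 > 3/eps ⇔ n > (3/eps)^{1/2}.
Take N = (3/eps)^{1/2}. Then n > N implies 3/n^2 < eps.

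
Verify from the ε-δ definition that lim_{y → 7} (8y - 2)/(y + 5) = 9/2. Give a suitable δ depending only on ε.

Suppose ε > 0. We want δ > 0 with 0 < |y − 7| < δ ⇒ |(8y - 2)/(y + 5) − (9/2)| < ε.
Combining over a common denominator, (8y - 2)/(y + 5) − (9/2) = [(8y - 2)·12 − 54·(y + 5)] / [12·(y + 5)] = 42(y − 7) / (12(y + 5)).
So |(8y - 2)/(y + 5) − (9/2)| = 42|y − 7| / (12·|y + 5|).
Require δ ≤ 6, so |y + 5| ≥ |12| − |y − 7| > 12 − 6 = 6.
Hence |(8y - 2)/(y + 5) − (9/2)| < 42|y − 7|/(12·6) = (7/12)|y − 7|, which is < ε once |y − 7| < (12/7)ε.
Take δ = min(6, (12/7)ε). Then 0 < |y − 7| < δ forces both bounds, so |(8y - 2)/(y + 5) − (9/2)| < ε.

δ = min(6, (12/7)ε)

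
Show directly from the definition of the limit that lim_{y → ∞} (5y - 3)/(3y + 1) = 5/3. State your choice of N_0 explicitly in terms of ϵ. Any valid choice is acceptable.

N_0 = (14/9)/ϵ

Suppose ϵ > 0. We seek N_0 > 0 such that y > N_0 implies |(5y - 3)/(3y + 1) − (5/3)| < ϵ.
(5y - 3)/(3y + 1) − (5/3) = (3(5y - 3) − 5(3y + 1)) / (3(3y + 1)) = -14/(3(3y + 1)).
For y > 0 we have 3y + 1 > 3y, so |(5y - 3)/(3y + 1) − (5/3)| = 14/(3(3y + 1)) < 14/(3·3y) = (14/9)/y.
Thus |(5y - 3)/(3y + 1) − (5/3)| < ϵ whenever y > (14/9)/ϵ.
Take N_0 = (14/9)/ϵ. If y > N_0 then |(5y - 3)/(3y + 1) − (5/3)| < (14/9)/y < ϵ.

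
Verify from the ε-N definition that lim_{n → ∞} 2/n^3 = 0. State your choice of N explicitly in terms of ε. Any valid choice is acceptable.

Suppose ε > 0. For n ≥ 1, |2/n^3 − 0| = 2/n^3.
2/n^3 < ε ⇔ n^3 > 2/ε ⇔ n > (2/ε)^{1/3}.
Take N = (2/ε)^{1/3}. Then n > N implies 2/n^3 < ε.

N = (2/ε)^{1/3}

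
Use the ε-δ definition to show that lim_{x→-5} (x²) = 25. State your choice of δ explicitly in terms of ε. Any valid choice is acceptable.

Suppose ε > 0. We seek δ > 0 with 0 < |x + 5| < δ ⇒ |x² − 25| < ε.
Factor: x² − 25 = (x + 5)(x - 5), so |x² − 25| = |x + 5|·|x - 5|.
Restrict δ ≤ 1. Then |x + 5| < 1 gives |x| < 6, so by the triangle inequality |x - 5| ≤ 6 + 5 = 11.
Hence |x² − 25| ≤ 11|x + 5|, which is < ε once |x + 5| < ε/11.
Take δ = min(1, ε/11). If 0 < |x + 5| < δ then both bounds hold and |x² − 25| ≤ 11|x + 5| < 11·(ε/11) = ε.

δ = min(1, ε/11)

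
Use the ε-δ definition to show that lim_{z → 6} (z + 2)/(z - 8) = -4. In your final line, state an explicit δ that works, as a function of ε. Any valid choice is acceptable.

Let ε > 0. We want δ > 0 with 0 < |z − 6| < δ ⇒ |(z + 2)/(z - 8) + 4| < ε.
Combining over a common denominator, (z + 2)/(z - 8) + 4 = [(z + 2)·(-2) − 8·(z - 8)] / [(-2)·(z - 8)] = -10(z − 6) / ((-2)(z - 8)).
So |(z + 2)/(z - 8) + 4| = 10|z − 6| / (2·|z − 8|).
Restrict δ ≤ 1. Then |z − 6| < 1 gives |z − 8| = |(z − 6) + (-2)| ≥ 2 − 1 = 1.
Hence |(z + 2)/(z - 8) + 4| < 10|z − 6|/(2·1) = 5|z − 6|, which is < ε once |z − 6| < (1/5)ε.
Take δ = min(1, (1/5)ε). Then 0 < |z − 6| < δ forces both bounds, so |(z + 2)/(z - 8) + 4| < ε.

δ = min(1, (1/5)ε)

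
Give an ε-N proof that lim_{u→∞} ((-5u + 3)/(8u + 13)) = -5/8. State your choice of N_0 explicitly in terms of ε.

Let ε > 0 be given. We seek N_0 > 0 such that u > N_0 implies |(-5u + 3)/(8u + 13) + 5/8| < ε.
(-5u + 3)/(8u + 13) + 5/8 = (8(-5u + 3) − (-5)(8u + 13)) / (8(8u + 13)) = 89/(8(8u + 13)).
For u > 0 we have 8u + 13 > 8u, so |(-5u + 3)/(8u + 13) + 5/8| = 89/(8(8u + 13)) < 89/(8·8u) = (89/64)/u.
Thus |(-5u + 3)/(8u + 13) + 5/8| < ε whenever u > (89/64)/ε.
Take N_0 = (89/64)/ε. If u > N_0 then |(-5u + 3)/(8u + 13) + 5/8| < (89/64)/u < ε.

N_0 = (89/64)/ε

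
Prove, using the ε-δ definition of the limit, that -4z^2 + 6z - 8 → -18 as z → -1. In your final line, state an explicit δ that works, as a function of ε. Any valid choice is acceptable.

δ = min(1, ε/18)

Fix ε > 0. We want δ > 0 such that 0 < |z + 1| < δ implies |(-4z^2 + 6z - 8) + 18| < ε.
(-4z^2 + 6z - 8) + 18 = -4z^2 + 6z + 10 = (z + 1)(-4z + 10).
So |(-4z^2 + 6z - 8) + 18| = |z + 1|·|-4z + 10|.
Assume first that |z + 1| < 1, so |z| < 2. Then |-4z + 10| ≤ 4·2 + 10 = 18.
Hence |(-4z^2 + 6z - 8) + 18| ≤ 18|z + 1| < ε provided |z + 1| < ε/18.
Choosing δ = min(1, ε/18) ensures both conditions, hence |(-4z^2 + 6z - 8) + 18| < ε.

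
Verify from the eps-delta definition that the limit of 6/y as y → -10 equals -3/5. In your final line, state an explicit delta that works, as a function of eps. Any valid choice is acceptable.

delta = min(5, (25/3)eps)

Suppose eps > 0. We seek delta > 0 such that 0 < |y + 10| < delta implies |6/y + 3/5| < eps.
|6/y + 3/5| = 6·|-10 − y|/(10·|y|) = 6|y + 10|/(10|y|).
Require delta ≤ 5 so that |y| > 10 − 5 = 5, hence 10|y| > 50.
Then |6/y + 3/5| < 6|y + 10|/50, which is < eps when |y + 10| < (25/3)eps.
Take delta = min(5, (25/3)eps). Then 0 < |y + 10| < delta gives both |y + 10| < 5 and |y + 10| < (25/3)eps, so |6/y + 3/5| < eps.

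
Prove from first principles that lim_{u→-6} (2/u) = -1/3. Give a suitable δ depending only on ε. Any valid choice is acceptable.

δ = min(3, 9ε)

Suppose ε > 0. We seek δ > 0 such that 0 < |u + 6| < δ implies |2/u + 1/3| < ε.
|2/u + 1/3| = 2·|-6 − u|/(6·|u|) = 2|u + 6|/(6|u|).
Restrict δ ≤ 3. Then |u + 6| < 3 gives |u| > 3, so 6|u| > 18.
Then |2/u + 1/3| < 2|u + 6|/18, which is < ε when |u + 6| < 9ε.
Take δ = min(3, 9ε). Then 0 < |u + 6| < δ gives both |u + 6| < 3 and |u + 6| < 9ε, so |2/u + 1/3| < ε.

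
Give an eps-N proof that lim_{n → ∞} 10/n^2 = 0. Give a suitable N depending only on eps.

Suppose eps > 0. For n ≥ 1, |10/n^2 − 0| = 10/n^2.
10/n^2 < eps ⇔ n^2 > 10/eps ⇔ n > (10/eps)^{1/2}.
Take N = (10/eps)^{1/2}. Then n > N implies 10/n^2 < eps.

N = (10/eps)^{1/2}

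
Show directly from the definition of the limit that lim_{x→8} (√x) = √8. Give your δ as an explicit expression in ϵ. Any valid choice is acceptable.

Fix ϵ > 0. We want δ > 0 such that 0 < |x − 8| < δ implies |√x − √8| < ϵ.
Multiplying by the conjugate, |√x − √8| = |x − 8|/(√x + √8).
Restrict δ ≤ 8 so that |x − 8| < 8 forces x > 0, and then √x + √8 > √8.
Hence |√x − √8| < |x − 8|/√8, which is < ϵ once |x − 8| < √8·ϵ.
Take δ = min(8, √8·ϵ). If 0 < |x − 8| < δ then x > 0 and |√x − √8| < |x − 8|/√8 < ϵ.

δ = min(8, √8·ϵ)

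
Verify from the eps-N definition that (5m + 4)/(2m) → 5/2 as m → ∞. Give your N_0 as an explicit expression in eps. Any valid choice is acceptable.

Let eps > 0. For m ≥ 1, |(5m + 4)/(2m) − (5/2)| = |8|/(2(2m)) = 8/(2(2m)).
Since 2m ≥ 2m for m ≥ 1, this is ≤ 8/(2·2m) = 2/m.
So |(5m + 4)/(2m) − (5/2)| < eps whenever m > 2/eps.
Take N_0 = 2/eps. If m > N_0 then |(5m + 4)/(2m) − (5/2)| ≤ 2/m < eps.

N_0 = 2/eps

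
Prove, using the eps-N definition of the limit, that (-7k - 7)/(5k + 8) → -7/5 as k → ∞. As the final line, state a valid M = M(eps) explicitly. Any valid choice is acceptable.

Fix eps > 0. For k ≥ 1, |(-7k - 7)/(5k + 8) + 7/5| = |21|/(5(5k + 8)) = 21/(5(5k + 8)).
Since 5k + 8 ≥ 5k for k ≥ 1, this is ≤ 21/(5·5k) = (21/25)/k.
So |(-7k - 7)/(5k + 8) + 7/5| < eps whenever k > (21/25)/eps.
Take M = (21/25)/eps. If k > M then |(-7k - 7)/(5k + 8) + 7/5| ≤ (21/25)/k < eps.

M = (21/25)/eps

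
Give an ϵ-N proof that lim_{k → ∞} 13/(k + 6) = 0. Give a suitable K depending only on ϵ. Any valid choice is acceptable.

K = 13/ϵ

Fix ϵ > 0. For k ≥ 1, |13/(k + 6) − 0| = 13/(k + 6) ≤ 13/k.
We need 13/k < ϵ, i.e. k > 13/ϵ.
Take K = 13/ϵ. If k > K then |13/(k + 6)| ≤ 13/k < ϵ.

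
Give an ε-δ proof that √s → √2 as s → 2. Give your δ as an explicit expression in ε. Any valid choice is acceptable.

δ = min(2, √2·ε)

Let ε > 0. We want δ > 0 such that 0 < |s − 2| < δ implies |√s − √2| < ε.
Rationalise: √s − √2 = (s − 2)/(√s + √2), so |√s − √2| = |s − 2|/(√s + √2).
Restrict δ ≤ 2 so that |s − 2| < 2 forces s > 0, and then √s + √2 > √2.
Hence |√s − √2| < |s − 2|/√2, which is < ε once |s − 2| < √2·ε.
Take δ = min(2, √2·ε). If 0 < |s − 2| < δ then s > 0 and |√s − √2| < |s − 2|/√2 < ε.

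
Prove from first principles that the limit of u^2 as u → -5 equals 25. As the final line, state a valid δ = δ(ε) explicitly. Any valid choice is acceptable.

Let ε > 0. We seek δ > 0 with 0 < |u + 5| < δ ⇒ |u^2 − 25| < ε.
Factor: u^2 − 25 = (u + 5)(u - 5), so |u^2 − 25| = |u + 5|·|u - 5|.
Impose δ ≤ 1 so that |u| < 6; then |u - 5| ≤ 11.
Hence |u^2 − 25| ≤ 11|u + 5|, which is < ε once |u + 5| < ε/11.
Take δ = min(1, ε/11). If 0 < |u + 5| < δ then both bounds hold and |u^2 − 25| ≤ 11|u + 5| < 11·(ε/11) = ε.

δ = min(1, ε/11)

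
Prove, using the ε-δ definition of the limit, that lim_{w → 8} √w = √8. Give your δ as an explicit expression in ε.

δ = min(8, √8·ε)

Suppose ε > 0. We want δ > 0 such that 0 < |w − 8| < δ implies |√w − √8| < ε.
Rationalise: √w − √8 = (w − 8)/(√w + √8), so |√w − √8| = |w − 8|/(√w + √8).
Restrict δ ≤ 8 so that |w − 8| < 8 forces w > 0, and then √w + √8 > √8.
Hence |√w − √8| < |w − 8|/√8, which is < ε once |w − 8| < √8·ε.
Take δ = min(8, √8·ε). If 0 < |w − 8| < δ then w > 0 and |√w − √8| < |w − 8|/√8 < ε.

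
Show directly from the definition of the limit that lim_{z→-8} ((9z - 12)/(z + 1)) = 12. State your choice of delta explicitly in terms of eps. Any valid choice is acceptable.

delta = min(7/2, (7/6)eps)

Fix eps > 0. We want delta > 0 with 0 < |z + 8| < delta ⇒ |(9z - 12)/(z + 1) − 12| < eps.
Combining over a common denominator, (9z - 12)/(z + 1) − 12 = [(9z - 12)·(-7) − (-84)·(z + 1)] / [(-7)·(z + 1)] = 21(z + 8) / ((-7)(z + 1)).
So |(9z - 12)/(z + 1) − 12| = 21|z + 8| / (7·|z + 1|).
Require delta ≤ 7/2, so |z + 1| ≥ |-7| − |z + 8| > 7 − 7/2 = 7/2.
Hence |(9z - 12)/(z + 1) − 12| < 21|z + 8|/(7·(7/2)) = (6/7)|z + 8|, which is < eps once |z + 8| < (7/6)eps.
Take delta = min(7/2, (7/6)eps). Then 0 < |z + 8| < delta forces both bounds, so |(9z - 12)/(z + 1) − 12| < eps.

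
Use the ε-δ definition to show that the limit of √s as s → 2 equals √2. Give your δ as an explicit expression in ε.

Suppose ε > 0. We want δ > 0 such that 0 < |s − 2| < δ implies |√s − √2| < ε.
Rationalise: √s − √2 = (s − 2)/(√s + √2), so |√s − √2| = |s − 2|/(√s + √2).
Restrict δ ≤ 2 so that |s − 2| < 2 forces s > 0, and then √s + √2 > √2.
Hence |√s − √2| < |s − 2|/√2, which is < ε once |s − 2| < √2·ε.
Take δ = min(2, √2·ε). If 0 < |s − 2| < δ then s > 0 and |√s − √2| < |s − 2|/√2 < ε.

δ = min(2, √2·ε)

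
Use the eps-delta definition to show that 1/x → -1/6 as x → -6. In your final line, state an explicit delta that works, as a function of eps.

Let eps > 0 be given. We seek delta > 0 such that 0 < |x + 6| < delta implies |1/x + 1/6| < eps.
|1/x + 1/6| = |-6 − x|/(6·|x|) = |x + 6|/(6|x|).
Require delta ≤ 3 so that |x| > 6 − 3 = 3, hence 6|x| > 18.
Then |1/x + 1/6| < |x + 6|/18, which is < eps when |x + 6| < 18eps.
Take delta = min(3, 18eps). Then 0 < |x + 6| < delta gives both |x + 6| < 3 and |x + 6| < 18eps, so |1/x + 1/6| < eps.

delta = min(3, 18eps)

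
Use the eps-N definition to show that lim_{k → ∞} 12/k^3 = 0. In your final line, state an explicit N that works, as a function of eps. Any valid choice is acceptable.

N = (12/eps)^{1/3}

Fix eps > 0. For k ≥ 1, |12/k^3 − 0| = 12/k^3.
12/k^3 < eps ⇔ k^3 > 12/eps ⇔ k > (12/eps)^{1/3}.
Take N = (12/eps)^{1/3}. Then k > N implies 12/k^3 < eps.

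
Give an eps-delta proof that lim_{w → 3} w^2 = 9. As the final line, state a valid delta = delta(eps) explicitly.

Fix eps > 0. We seek delta > 0 with 0 < |w − 3| < delta ⇒ |w^2 − 9| < eps.
Factor: w^2 − 9 = (w − 3)(w + 3), so |w^2 − 9| = |w − 3|·|w + 3|.
Restrict delta ≤ 1. Then |w − 3| < 1 gives |w| < 4, so by the triangle inequality |w + 3| ≤ 4 + 3 = 7.
Hence |w^2 − 9| ≤ 7|w − 3|, which is < eps once |w − 3| < eps/7.
Take delta = min(1, eps/7). If 0 < |w − 3| < delta then both bounds hold and |w^2 − 9| ≤ 7|w − 3| < 7·(eps/7) = eps.

delta = min(1, eps/7)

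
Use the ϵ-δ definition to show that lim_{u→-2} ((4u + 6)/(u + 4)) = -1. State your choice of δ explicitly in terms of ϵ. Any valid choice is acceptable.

Let ϵ > 0 be given. We want δ > 0 with 0 < |u + 2| < δ ⇒ |(4u + 6)/(u + 4) + 1| < ϵ.
Combining over a common denominator, (4u + 6)/(u + 4) + 1 = [(4u + 6)·2 − (-2)·(u + 4)] / [2·(u + 4)] = 10(u + 2) / (2(u + 4)).
So |(4u + 6)/(u + 4) + 1| = 10|u + 2| / (2·|u + 4|).
Restrict δ ≤ 1. Then |u + 2| < 1 gives |u + 4| = |(u + 2) + 2| ≥ 2 − 1 = 1.
Hence |(4u + 6)/(u + 4) + 1| < 10|u + 2|/(2·1) = 5|u + 2|, which is < ϵ once |u + 2| < (1/5)ϵ.
Take δ = min(1, (1/5)ϵ). Then 0 < |u + 2| < δ forces both bounds, so |(4u + 6)/(u + 4) + 1| < ϵ.

δ = min(1, (1/5)ϵ)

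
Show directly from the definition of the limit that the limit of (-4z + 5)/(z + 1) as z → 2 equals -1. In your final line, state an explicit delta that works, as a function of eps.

Let eps > 0 be given. We want delta > 0 with 0 < |z − 2| < delta ⇒ |(-4z + 5)/(z + 1) + 1| < eps.
Combining over a common denominator, (-4z + 5)/(z + 1) + 1 = [(-4z + 5)·3 − (-3)·(z + 1)] / [3·(z + 1)] = -9(z − 2) / (3(z + 1)).
So |(-4z + 5)/(z + 1) + 1| = 9|z − 2| / (3·|z + 1|).
Require delta ≤ 3/2, so |z + 1| ≥ |3| − |z − 2| > 3 − 3/2 = 3/2.
Hence |(-4z + 5)/(z + 1) + 1| < 9|z − 2|/(3·(3/2)) = 2|z − 2|, which is < eps once |z − 2| < (1/2)eps.
Take delta = min(3/2, (1/2)eps). Then 0 < |z − 2| < delta forces both bounds, so |(-4z + 5)/(z + 1) + 1| < eps.

delta = min(3/2, (1/2)eps)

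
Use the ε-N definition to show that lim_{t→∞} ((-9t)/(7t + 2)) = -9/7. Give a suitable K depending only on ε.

K = (18/49)/ε

Let ε > 0 be given. We seek K > 0 such that t > K implies |(-9t)/(7t + 2) + 9/7| < ε.
(-9t)/(7t + 2) + 9/7 = (7(-9t) − (-9)(7t + 2)) / (7(7t + 2)) = 18/(7(7t + 2)).
For t > 0 we have 7t + 2 > 7t, so |(-9t)/(7t + 2) + 9/7| = 18/(7(7t + 2)) < 18/(7·7t) = (18/49)/t.
Thus |(-9t)/(7t + 2) + 9/7| < ε whenever t > (18/49)/ε.
Take K = (18/49)/ε. If t > K then |(-9t)/(7t + 2) + 9/7| < (18/49)/t < ε.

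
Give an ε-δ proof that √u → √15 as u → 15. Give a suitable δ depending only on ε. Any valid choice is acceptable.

δ = min(15, √15·ε)

Suppose ε > 0. We want δ > 0 such that 0 < |u − 15| < δ implies |√u − √15| < ε.
Rationalise: √u − √15 = (u − 15)/(√u + √15), so |√u − √15| = |u − 15|/(√u + √15).
Restrict δ ≤ 15 so that |u − 15| < 15 forces u > 0, and then √u + √15 > √15.
Hence |√u − √15| < |u − 15|/√15, which is < ε once |u − 15| < √15·ε.
Take δ = min(15, √15·ε). If 0 < |u − 15| < δ then u > 0 and |√u − √15| < |u − 15|/√15 < ε.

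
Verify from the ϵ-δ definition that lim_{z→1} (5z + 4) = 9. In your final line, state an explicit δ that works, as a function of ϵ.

δ = ϵ/5

Let ϵ > 0. We need δ > 0 so that 0 < |z − 1| < δ implies |(5z + 4) − 9| < ϵ.
Since (5z + 4) − 9 = 5(z − 1), we have |(5z + 4) − 9| = 5|z − 1|.
So 5|z − 1| < ϵ exactly when |z − 1| < ϵ/5.
Take δ = ϵ/5. If 0 < |z − 1| < δ then |(5z + 4) − 9| = 5|z − 1| < 5·(ϵ/5) = ϵ.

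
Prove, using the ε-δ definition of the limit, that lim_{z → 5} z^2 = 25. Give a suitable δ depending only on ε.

Fix ε > 0. We seek δ > 0 with 0 < |z − 5| < δ ⇒ |z^2 − 25| < ε.
Factor: z^2 − 25 = (z − 5)(z + 5), so |z^2 − 25| = |z − 5|·|z + 5|.
Impose δ ≤ 1 so that |z| < 6; then |z + 5| ≤ 11.
Hence |z^2 − 25| ≤ 11|z − 5|, which is < ε once |z − 5| < ε/11.
Take δ = min(1, ε/11). If 0 < |z − 5| < δ then both bounds hold and |z^2 − 25| ≤ 11|z − 5| < 11·(ε/11) = ε.

δ = min(1, ε/11)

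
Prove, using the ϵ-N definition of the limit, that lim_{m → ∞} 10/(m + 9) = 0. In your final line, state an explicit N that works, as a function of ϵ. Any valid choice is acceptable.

Suppose ϵ > 0. For m ≥ 1, |10/(m + 9) − 0| = 10/(m + 9) ≤ 10/m.
We need 10/m < ϵ, i.e. m > 10/ϵ.
Take N = 10/ϵ. If m > N then |10/(m + 9)| ≤ 10/m < ϵ.

N = 10/ϵ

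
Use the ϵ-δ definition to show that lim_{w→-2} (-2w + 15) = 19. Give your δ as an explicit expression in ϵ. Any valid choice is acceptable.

δ = ϵ/2

Fix ϵ > 0. We need δ > 0 so that 0 < |w + 2| < δ implies |(-2w + 15) − 19| < ϵ.
Since (-2w + 15) − 19 = -2(w + 2), we have |(-2w + 15) − 19| = 2|w + 2|.
So 2|w + 2| < ϵ exactly when |w + 2| < ϵ/2.
Choosing δ = ϵ/2 gives |(-2w + 15) − 19| = 2|w + 2| < ϵ whenever |w + 2| < δ.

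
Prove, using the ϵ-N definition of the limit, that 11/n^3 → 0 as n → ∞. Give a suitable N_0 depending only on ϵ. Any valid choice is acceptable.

N_0 = (11/ϵ)^{1/3}

Fix ϵ > 0. For n ≥ 1, |11/n^3 − 0| = 11/n^3.
11/n^3 < ϵ ⇔ n^3 > 11/ϵ ⇔ n > (11/ϵ)^{1/3}.
Take N_0 = (11/ϵ)^{1/3}. Then n > N_0 implies 11/n^3 < ϵ.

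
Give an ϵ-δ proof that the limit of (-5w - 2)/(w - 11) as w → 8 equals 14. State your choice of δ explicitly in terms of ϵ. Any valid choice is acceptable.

δ = min(3/2, (3/38)ϵ)

Let ϵ > 0 be given. We want δ > 0 with 0 < |w − 8| < δ ⇒ |(-5w - 2)/(w - 11) − 14| < ϵ.
Combining over a common denominator, (-5w - 2)/(w - 11) − 14 = [(-5w - 2)·(-3) − (-42)·(w - 11)] / [(-3)·(w - 11)] = 57(w − 8) / ((-3)(w - 11)).
So |(-5w - 2)/(w - 11) − 14| = 57|w − 8| / (3·|w − 11|).
Require δ ≤ 3/2, so |w − 11| ≥ |-3| − |w − 8| > 3 − 3/2 = 3/2.
Hence |(-5w - 2)/(w - 11) − 14| < 57|w − 8|/(3·(3/2)) = (38/3)|w − 8|, which is < ϵ once |w − 8| < (3/38)ϵ.
Take δ = min(3/2, (3/38)ϵ). Then 0 < |w − 8| < δ forces both bounds, so |(-5w - 2)/(w - 11) − 14| < ϵ.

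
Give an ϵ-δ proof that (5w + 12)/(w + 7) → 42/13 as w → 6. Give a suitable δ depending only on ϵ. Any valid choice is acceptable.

δ = min(13/2, (169/46)ϵ)

Let ϵ > 0 be given. We want δ > 0 with 0 < |w − 6| < δ ⇒ |(5w + 12)/(w + 7) − (42/13)| < ϵ.
Combining over a common denominator, (5w + 12)/(w + 7) − (42/13) = [(5w + 12)·13 − 42·(w + 7)] / [13·(w + 7)] = 23(w − 6) / (13(w + 7)).
So |(5w + 12)/(w + 7) − (42/13)| = 23|w − 6| / (13·|w + 7|).
Restrict δ ≤ 13/2. Then |w − 6| < 13/2 gives |w + 7| = |(w − 6) + 13| ≥ 13 − 13/2 = 13/2.
Hence |(5w + 12)/(w + 7) − (42/13)| < 23|w − 6|/(13·(13/2)) = (46/169)|w − 6|, which is < ϵ once |w − 6| < (169/46)ϵ.
Take δ = min(13/2, (169/46)ϵ). Then 0 < |w − 6| < δ forces both bounds, so |(5w + 12)/(w + 7) − (42/13)| < ϵ.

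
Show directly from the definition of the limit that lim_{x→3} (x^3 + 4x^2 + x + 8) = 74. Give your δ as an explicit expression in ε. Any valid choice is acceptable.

δ = min(1, ε/66)

Let ε > 0 be given. We want δ > 0 such that 0 < |x − 3| < δ implies |(x^3 + 4x^2 + x + 8) − 74| < ε.
(x^3 + 4x^2 + x + 8) − 74 = x^3 + 4x^2 + x - 66 = (x − 3)(x^2 + 7x + 22).
So |(x^3 + 4x^2 + x + 8) − 74| = |x − 3|·|x^2 + 7x + 22|.
Require δ ≤ 1. Then |x − 3| < 1 gives |x| < 4, and by the triangle inequality |x^2 + 7x + 22| ≤ 4^2 + 7·4 + 22 = 66.
Hence |(x^3 + 4x^2 + x + 8) − 74| ≤ 66|x − 3| < ε provided |x − 3| < ε/66.
Take δ = min(1, ε/66). Then 0 < |x − 3| < δ gives both |x − 3| < 1 and |x − 3| < ε/66, so |(x^3 + 4x^2 + x + 8) − 74| < ε.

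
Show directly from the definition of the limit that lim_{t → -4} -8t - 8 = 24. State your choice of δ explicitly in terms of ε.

Fix ε > 0. We need δ > 0 so that 0 < |t + 4| < δ implies |(-8t - 8) − 24| < ε.
|(-8t - 8) − 24| = |-8t - 32| = 8|t + 4|.
Thus it suffices that |t + 4| < ε/8.
Choosing δ = ε/8 gives |(-8t - 8) − 24| = 8|t + 4| < ε whenever |t + 4| < δ.

δ = ε/8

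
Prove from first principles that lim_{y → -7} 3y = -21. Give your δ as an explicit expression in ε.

Let ε > 0. We need δ > 0 so that 0 < |y + 7| < δ implies |(3y) + 21| < ε.
|(3y) + 21| = |3y + 21| = 3|y + 7|.
Thus it suffices that |y + 7| < ε/3.
Choosing δ = ε/3 gives |(3y) + 21| = 3|y + 7| < ε whenever |y + 7| < δ.

δ = ε/3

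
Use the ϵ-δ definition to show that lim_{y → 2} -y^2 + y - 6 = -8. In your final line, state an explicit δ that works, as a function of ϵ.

Fix ϵ > 0. We want δ > 0 such that 0 < |y − 2| < δ implies |(-y^2 + y - 6) + 8| < ϵ.
(-y^2 + y - 6) + 8 = -y^2 + y + 2 = (y − 2)(-y - 1).
So |(-y^2 + y - 6) + 8| = |y − 2|·|-y - 1|.
Assume first that |y − 2| < 1, so |y| < 3. Then |-y - 1| ≤ 3 + 1 = 4.
Hence |(-y^2 + y - 6) + 8| ≤ 4|y − 2| < ϵ provided |y − 2| < ϵ/4.
Choosing δ = min(1, ϵ/4) ensures both conditions, hence |(-y^2 + y - 6) + 8| < ϵ.

δ = min(1, ϵ/4)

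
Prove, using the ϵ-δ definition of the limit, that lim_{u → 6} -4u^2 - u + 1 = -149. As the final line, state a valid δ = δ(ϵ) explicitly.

δ = min(1, ϵ/53)

Fix ϵ > 0. We want δ > 0 such that 0 < |u − 6| < δ implies |(-4u^2 - u + 1) + 149| < ϵ.
(-4u^2 - u + 1) + 149 = -4u^2 - u + 150 = (u − 6)(-4u - 25).
So |(-4u^2 - u + 1) + 149| = |u − 6|·|-4u - 25|.
Require δ ≤ 1. Then |u − 6| < 1 gives |u| < 7, and by the triangle inequality |-4u - 25| ≤ 4·7 + 25 = 53.
Hence |(-4u^2 - u + 1) + 149| ≤ 53|u − 6| < ϵ provided |u − 6| < ϵ/53.
Choosing δ = min(1, ϵ/53) ensures both conditions, hence |(-4u^2 - u + 1) + 149| < ϵ.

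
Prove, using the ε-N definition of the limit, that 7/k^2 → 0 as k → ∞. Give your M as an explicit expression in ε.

M = (7/ε)^{1/2}

Let ε > 0 be given. For k ≥ 1, |7/k^2 − 0| = 7/k^2.
7/k^2 < ε ⇔ k^2 > 7/ε ⇔ k > (7/ε)^{1/2}.
Take M = (7/ε)^{1/2}. Then k > M implies 7/k^2 < ε.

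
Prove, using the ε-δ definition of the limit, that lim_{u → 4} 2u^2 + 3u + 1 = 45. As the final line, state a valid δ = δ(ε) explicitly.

Suppose ε > 0. We want δ > 0 such that 0 < |u − 4| < δ implies |(2u^2 + 3u + 1) − 45| < ε.
(2u^2 + 3u + 1) − 45 = 2u^2 + 3u - 44 = (u − 4)(2u + 11).
So |(2u^2 + 3u + 1) − 45| = |u − 4|·|2u + 11|.
Require δ ≤ 1. Then |u − 4| < 1 gives |u| < 5, and by the triangle inequality |2u + 11| ≤ 2·5 + 11 = 21.
Hence |(2u^2 + 3u + 1) − 45| ≤ 21|u − 4| < ε provided |u − 4| < ε/21.
Choosing δ = min(1, ε/21) ensures both conditions, hence |(2u^2 + 3u + 1) − 45| < ε.

δ = min(1, ε/21)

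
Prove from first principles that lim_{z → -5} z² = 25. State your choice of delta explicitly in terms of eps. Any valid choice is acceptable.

Suppose eps > 0. We seek delta > 0 with 0 < |z + 5| < delta ⇒ |z² − 25| < eps.
Factor: z² − 25 = (z + 5)(z - 5), so |z² − 25| = |z + 5|·|z - 5|.
Restrict delta ≤ 1. Then |z + 5| < 1 gives |z| < 6, so by the triangle inequality |z - 5| ≤ 6 + 5 = 11.
Hence |z² − 25| ≤ 11|z + 5|, which is < eps once |z + 5| < eps/11.
Take delta = min(1, eps/11). If 0 < |z + 5| < delta then both bounds hold and |z² − 25| ≤ 11|z + 5| < 11·(eps/11) = eps.

delta = min(1, eps/11)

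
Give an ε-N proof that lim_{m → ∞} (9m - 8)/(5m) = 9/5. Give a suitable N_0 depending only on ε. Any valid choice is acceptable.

N_0 = (8/5)/ε

Let ε > 0. For m ≥ 1, |(9m - 8)/(5m) − (9/5)| = |-40|/(5(5m)) = 40/(5(5m)).
Since 5m ≥ 5m for m ≥ 1, this is ≤ 40/(5·5m) = (8/5)/m.
So |(9m - 8)/(5m) − (9/5)| < ε whenever m > (8/5)/ε.
Take N_0 = (8/5)/ε. If m > N_0 then |(9m - 8)/(5m) − (9/5)| ≤ (8/5)/m < ε.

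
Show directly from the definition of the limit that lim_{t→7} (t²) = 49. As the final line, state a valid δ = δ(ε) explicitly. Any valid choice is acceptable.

Suppose ε > 0. We seek δ > 0 with 0 < |t − 7| < δ ⇒ |t² − 49| < ε.
Factor: t² − 49 = (t − 7)(t + 7), so |t² − 49| = |t − 7|·|t + 7|.
Restrict δ ≤ 1. Then |t − 7| < 1 gives |t| < 8, so by the triangle inequality |t + 7| ≤ 8 + 7 = 15.
Hence |t² − 49| ≤ 15|t − 7|, which is < ε once |t − 7| < ε/15.
Take δ = min(1, ε/15). If 0 < |t − 7| < δ then both bounds hold and |t² − 49| ≤ 15|t − 7| < 15·(ε/15) = ε.

δ = min(1, ε/15)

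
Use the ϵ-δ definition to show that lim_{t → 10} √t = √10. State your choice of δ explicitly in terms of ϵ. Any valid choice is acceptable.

δ = min(10, √10·ϵ)

Fix ϵ > 0. We want δ > 0 such that 0 < |t − 10| < δ implies |√t − √10| < ϵ.
Rationalise: √t − √10 = (t − 10)/(√t + √10), so |√t − √10| = |t − 10|/(√t + √10).
Restrict δ ≤ 10 so that |t − 10| < 10 forces t > 0, and then √t + √10 > √10.
Hence |√t − √10| < |t − 10|/√10, which is < ϵ once |t − 10| < √10·ϵ.
Take δ = min(10, √10·ϵ). If 0 < |t − 10| < δ then t > 0 and |√t − √10| < |t − 10|/√10 < ϵ.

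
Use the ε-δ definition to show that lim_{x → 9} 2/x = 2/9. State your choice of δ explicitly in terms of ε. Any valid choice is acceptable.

δ = min(9/2, (81/4)ε)

Let ε > 0 be given. We seek δ > 0 such that 0 < |x − 9| < δ implies |2/x − (2/9)| < ε.
|2/x − (2/9)| = 2·|9 − x|/(9·|x|) = 2|x − 9|/(9|x|).
Require δ ≤ 9/2 so that |x| > 9 − 9/2 = 9/2, hence 9|x| > 81/2.
Then |2/x − (2/9)| < 2|x − 9|/(81/2), which is < ε when |x − 9| < (81/4)ε.
Take δ = min(9/2, (81/4)ε). Then 0 < |x − 9| < δ gives both |x − 9| < 9/2 and |x − 9| < (81/4)ε, so |2/x − (2/9)| < ε.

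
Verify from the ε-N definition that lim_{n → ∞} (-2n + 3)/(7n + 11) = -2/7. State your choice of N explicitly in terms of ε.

N = (43/49)/ε

Fix ε > 0. For n ≥ 1, |(-2n + 3)/(7n + 11) + 2/7| = |43|/(7(7n + 11)) = 43/(7(7n + 11)).
Since 7n + 11 ≥ 7n for n ≥ 1, this is ≤ 43/(7·7n) = (43/49)/n.
So |(-2n + 3)/(7n + 11) + 2/7| < ε whenever n > (43/49)/ε.
Take N = (43/49)/ε. If n > N then |(-2n + 3)/(7n + 11) + 2/7| ≤ (43/49)/n < ε.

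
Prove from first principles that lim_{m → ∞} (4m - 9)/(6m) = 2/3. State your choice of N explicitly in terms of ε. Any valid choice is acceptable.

N = (3/2)/ε

Let ε > 0. For m ≥ 1, |(4m - 9)/(6m) − (2/3)| = |-54|/(6(6m)) = 54/(6(6m)).
Since 6m ≥ 6m for m ≥ 1, this is ≤ 54/(6·6m) = (3/2)/m.
So |(4m - 9)/(6m) − (2/3)| < ε whenever m > (3/2)/ε.
Take N = (3/2)/ε. If m > N then |(4m - 9)/(6m) − (2/3)| ≤ (3/2)/m < ε.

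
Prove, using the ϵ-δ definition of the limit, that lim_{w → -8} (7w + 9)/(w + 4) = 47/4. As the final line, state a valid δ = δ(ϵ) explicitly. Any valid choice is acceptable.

Suppose ϵ > 0. We want δ > 0 with 0 < |w + 8| < δ ⇒ |(7w + 9)/(w + 4) − (47/4)| < ϵ.
Combining over a common denominator, (7w + 9)/(w + 4) − (47/4) = [(7w + 9)·(-4) − (-47)·(w + 4)] / [(-4)·(w + 4)] = 19(w + 8) / ((-4)(w + 4)).
So |(7w + 9)/(w + 4) − (47/4)| = 19|w + 8| / (4·|w + 4|).
Require δ ≤ 2, so |w + 4| ≥ |-4| − |w + 8| > 4 − 2 = 2.
Hence |(7w + 9)/(w + 4) − (47/4)| < 19|w + 8|/(4·2) = (19/8)|w + 8|, which is < ϵ once |w + 8| < (8/19)ϵ.
Take δ = min(2, (8/19)ϵ). Then 0 < |w + 8| < δ forces both bounds, so |(7w + 9)/(w + 4) − (47/4)| < ϵ.

δ = min(2, (8/19)ϵ)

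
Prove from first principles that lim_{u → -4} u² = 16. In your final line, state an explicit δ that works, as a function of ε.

δ = min(2, ε/10)

Let ε > 0. We seek δ > 0 with 0 < |u + 4| < δ ⇒ |u² − 16| < ε.
Factor: u² − 16 = (u + 4)(u - 4), so |u² − 16| = |u + 4|·|u - 4|.
Impose δ ≤ 2 so that |u| < 6; then |u - 4| ≤ 10.
Hence |u² − 16| ≤ 10|u + 4|, which is < ε once |u + 4| < ε/10.
Take δ = min(2, ε/10). If 0 < |u + 4| < δ then both bounds hold and |u² − 16| ≤ 10|u + 4| < 10·(ε/10) = ε.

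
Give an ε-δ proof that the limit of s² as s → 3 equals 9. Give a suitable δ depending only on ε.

δ = min(2, ε/8)

Let ε > 0. We seek δ > 0 with 0 < |s − 3| < δ ⇒ |s² − 9| < ε.
Factor: s² − 9 = (s − 3)(s + 3), so |s² − 9| = |s − 3|·|s + 3|.
Restrict δ ≤ 2. Then |s − 3| < 2 gives |s| < 5, so by the triangle inequality |s + 3| ≤ 5 + 3 = 8.
Hence |s² − 9| ≤ 8|s − 3|, which is < ε once |s − 3| < ε/8.
Take δ = min(2, ε/8). If 0 < |s − 3| < δ then both bounds hold and |s² − 9| ≤ 8|s − 3| < 8·(ε/8) = ε.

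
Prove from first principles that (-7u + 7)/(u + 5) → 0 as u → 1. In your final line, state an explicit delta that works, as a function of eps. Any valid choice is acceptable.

Suppose eps > 0. We want delta > 0 with 0 < |u − 1| < delta ⇒ |(-7u + 7)/(u + 5) − 0| < eps.
Combining over a common denominator, (-7u + 7)/(u + 5) − 0 = [(-7u + 7)·6 − 0·(u + 5)] / [6·(u + 5)] = -42(u − 1) / (6(u + 5)).
So |(-7u + 7)/(u + 5) − 0| = 42|u − 1| / (6·|u + 5|).
Restrict delta ≤ 3. Then |u − 1| < 3 gives |u + 5| = |(u − 1) + 6| ≥ 6 − 3 = 3.
Hence |(-7u + 7)/(u + 5) − 0| < 42|u − 1|/(6·3) = (7/3)|u − 1|, which is < eps once |u − 1| < (3/7)eps.
Take delta = min(3, (3/7)eps). Then 0 < |u − 1| < delta forces both bounds, so |(-7u + 7)/(u + 5) − 0| < eps.

delta = min(3, (3/7)eps)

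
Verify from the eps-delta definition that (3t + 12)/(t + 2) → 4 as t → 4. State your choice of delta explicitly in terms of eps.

Suppose eps > 0. We want delta > 0 with 0 < |t − 4| < delta ⇒ |(3t + 12)/(t + 2) − 4| < eps.
Combining over a common denominator, (3t + 12)/(t + 2) − 4 = [(3t + 12)·6 − 24·(t + 2)] / [6·(t + 2)] = -6(t − 4) / (6(t + 2)).
So |(3t + 12)/(t + 2) − 4| = 6|t − 4| / (6·|t + 2|).
Restrict delta ≤ 3. Then |t − 4| < 3 gives |t + 2| = |(t − 4) + 6| ≥ 6 − 3 = 3.
Hence |(3t + 12)/(t + 2) − 4| < 6|t − 4|/(6·3) = (1/3)|t − 4|, which is < eps once |t − 4| < 3eps.
Take delta = min(3, 3eps). Then 0 < |t − 4| < delta forces both bounds, so |(3t + 12)/(t + 2) − 4| < eps.

delta = min(3, 3eps)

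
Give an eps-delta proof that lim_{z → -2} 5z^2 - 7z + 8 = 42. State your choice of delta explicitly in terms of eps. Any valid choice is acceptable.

delta = min(1, eps/32)

Let eps > 0 be given. We want delta > 0 such that 0 < |z + 2| < delta implies |(5z^2 - 7z + 8) − 42| < eps.
(5z^2 - 7z + 8) − 42 = 5z^2 - 7z - 34 = (z + 2)(5z - 17).
So |(5z^2 - 7z + 8) − 42| = |z + 2|·|5z - 17|.
Assume first that |z + 2| < 1, so |z| < 3. Then |5z - 17| ≤ 5·3 + 17 = 32.
Hence |(5z^2 - 7z + 8) − 42| ≤ 32|z + 2| < eps provided |z + 2| < eps/32.
Take delta = min(1, eps/32). Then 0 < |z + 2| < delta gives both |z + 2| < 1 and |z + 2| < eps/32, so |(5z^2 - 7z + 8) − 42| < eps.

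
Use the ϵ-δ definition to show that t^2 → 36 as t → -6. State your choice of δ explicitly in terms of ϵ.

Let ϵ > 0. We seek δ > 0 with 0 < |t + 6| < δ ⇒ |t^2 − 36| < ϵ.
Factor: t^2 − 36 = (t + 6)(t - 6), so |t^2 − 36| = |t + 6|·|t - 6|.
Restrict δ ≤ 1. Then |t + 6| < 1 gives |t| < 7, so by the triangle inequality |t - 6| ≤ 7 + 6 = 13.
Hence |t^2 − 36| ≤ 13|t + 6|, which is < ϵ once |t + 6| < ϵ/13.
Take δ = min(1, ϵ/13). If 0 < |t + 6| < δ then both bounds hold and |t^2 − 36| ≤ 13|t + 6| < 13·(ϵ/13) = ϵ.

δ = min(1, ϵ/13)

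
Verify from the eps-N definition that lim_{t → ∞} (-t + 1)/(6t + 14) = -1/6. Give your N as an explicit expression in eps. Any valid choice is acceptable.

Let eps > 0 be given. We seek N > 0 such that t > N implies |(-t + 1)/(6t + 14) + 1/6| < eps.
(-t + 1)/(6t + 14) + 1/6 = (6(-t + 1) − (-1)(6t + 14)) / (6(6t + 14)) = 20/(6(6t + 14)).
For t > 0 we have 6t + 14 > 6t, so |(-t + 1)/(6t + 14) + 1/6| = 20/(6(6t + 14)) < 20/(6·6t) = (5/9)/t.
Thus |(-t + 1)/(6t + 14) + 1/6| < eps whenever t > (5/9)/eps.
Take N = (5/9)/eps. If t > N then |(-t + 1)/(6t + 14) + 1/6| < (5/9)/t < eps.

N = (5/9)/eps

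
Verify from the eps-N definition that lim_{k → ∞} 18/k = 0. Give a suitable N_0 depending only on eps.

N_0 = 18/eps

Fix eps > 0. For k ≥ 1, |18/k − 0| = 18/(k) ≤ 18/k.
We need 18/k < eps, i.e. k > 18/eps.
Take N_0 = 18/eps. If k > N_0 then |18/k| ≤ 18/k < eps.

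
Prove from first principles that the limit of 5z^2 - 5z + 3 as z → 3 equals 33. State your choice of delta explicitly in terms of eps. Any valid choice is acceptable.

Let eps > 0. We want delta > 0 such that 0 < |z − 3| < delta implies |(5z^2 - 5z + 3) − 33| < eps.
(5z^2 - 5z + 3) − 33 = 5z^2 - 5z - 30 = (z − 3)(5z + 10).
So |(5z^2 - 5z + 3) − 33| = |z − 3|·|5z + 10|.
Require delta ≤ 2. Then |z − 3| < 2 gives |z| < 5, and by the triangle inequality |5z + 10| ≤ 5·5 + 10 = 35.
Hence |(5z^2 - 5z + 3) − 33| ≤ 35|z − 3| < eps provided |z − 3| < eps/35.
Take delta = min(2, eps/35). Then 0 < |z − 3| < delta gives both |z − 3| < 2 and |z − 3| < eps/35, so |(5z^2 - 5z + 3) − 33| < eps.

delta = min(2, eps/35)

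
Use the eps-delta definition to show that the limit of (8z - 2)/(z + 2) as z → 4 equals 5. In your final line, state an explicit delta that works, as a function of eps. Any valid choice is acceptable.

delta = min(3, eps)

Suppose eps > 0. We want delta > 0 with 0 < |z − 4| < delta ⇒ |(8z - 2)/(z + 2) − 5| < eps.
Combining over a common denominator, (8z - 2)/(z + 2) − 5 = [(8z - 2)·6 − 30·(z + 2)] / [6·(z + 2)] = 18(z − 4) / (6(z + 2)).
So |(8z - 2)/(z + 2) − 5| = 18|z − 4| / (6·|z + 2|).
Require delta ≤ 3, so |z + 2| ≥ |6| − |z − 4| > 6 − 3 = 3.
Hence |(8z - 2)/(z + 2) − 5| < 18|z − 4|/(6·3) = |z − 4|, which is < eps once |z − 4| < eps.
Take delta = min(3, eps). Then 0 < |z − 4| < delta forces both bounds, so |(8z - 2)/(z + 2) − 5| < eps.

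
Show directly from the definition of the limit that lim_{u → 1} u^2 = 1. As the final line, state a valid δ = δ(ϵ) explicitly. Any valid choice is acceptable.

Let ϵ > 0 be given. We seek δ > 0 with 0 < |u − 1| < δ ⇒ |u^2 − 1| < ϵ.
Factor: u^2 − 1 = (u − 1)(u + 1), so |u^2 − 1| = |u − 1|·|u + 1|.
Restrict δ ≤ 1. Then |u − 1| < 1 gives |u| < 2, so by the triangle inequality |u + 1| ≤ 2 + 1 = 3.
Hence |u^2 − 1| ≤ 3|u − 1|, which is < ϵ once |u − 1| < ϵ/3.
Take δ = min(1, ϵ/3). If 0 < |u − 1| < δ then both bounds hold and |u^2 − 1| ≤ 3|u − 1| < 3·(ϵ/3) = ϵ.

δ = min(1, ϵ/3)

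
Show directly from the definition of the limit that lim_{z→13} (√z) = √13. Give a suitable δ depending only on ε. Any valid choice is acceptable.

δ = min(13, √13·ε)

Suppose ε > 0. We want δ > 0 such that 0 < |z − 13| < δ implies |√z − √13| < ε.
Rationalise: √z − √13 = (z − 13)/(√z + √13), so |√z − √13| = |z − 13|/(√z + √13).
Restrict δ ≤ 13 so that |z − 13| < 13 forces z > 0, and then √z + √13 > √13.
Hence |√z − √13| < |z − 13|/√13, which is < ε once |z − 13| < √13·ε.
Take δ = min(13, √13·ε). If 0 < |z − 13| < δ then z > 0 and |√z − √13| < |z − 13|/√13 < ε.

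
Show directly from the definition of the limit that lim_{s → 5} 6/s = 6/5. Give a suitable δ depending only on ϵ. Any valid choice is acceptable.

δ = min(5/2, (25/12)ϵ)

Fix ϵ > 0. We seek δ > 0 such that 0 < |s − 5| < δ implies |6/s − (6/5)| < ϵ.
|6/s − (6/5)| = 6·|5 − s|/(5·|s|) = 6|s − 5|/(5|s|).
Require δ ≤ 5/2 so that |s| > 5 − 5/2 = 5/2, hence 5|s| > 25/2.
Then |6/s − (6/5)| < 6|s − 5|/(25/2), which is < ϵ when |s − 5| < (25/12)ϵ.
Take δ = min(5/2, (25/12)ϵ). Then 0 < |s − 5| < δ gives both |s − 5| < 5/2 and |s − 5| < (25/12)ϵ, so |6/s − (6/5)| < ϵ.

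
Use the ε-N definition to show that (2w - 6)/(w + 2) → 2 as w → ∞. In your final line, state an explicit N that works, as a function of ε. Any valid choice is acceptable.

Suppose ε > 0. We seek N > 0 such that w > N implies |(2w - 6)/(w + 2) − 2| < ε.
(2w - 6)/(w + 2) − 2 = ((2w - 6) − 2(w + 2)) / ((w + 2)) = -10/((w + 2)).
For w > 0 we have w + 2 > w, so |(2w - 6)/(w + 2) − 2| = 10/((w + 2)) < 10/(w) = 10/w.
Thus |(2w - 6)/(w + 2) − 2| < ε whenever w > 10/ε.
Take N = 10/ε. If w > N then |(2w - 6)/(w + 2) − 2| < 10/w < ε.

N = 10/ε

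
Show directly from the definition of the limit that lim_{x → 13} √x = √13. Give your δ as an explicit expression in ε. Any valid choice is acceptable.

Let ε > 0. We want δ > 0 such that 0 < |x − 13| < δ implies |√x − √13| < ε.
Multiplying by the conjugate, |√x − √13| = |x − 13|/(√x + √13).
Restrict δ ≤ 13 so that |x − 13| < 13 forces x > 0, and then √x + √13 > √13.
Hence |√x − √13| < |x − 13|/√13, which is < ε once |x − 13| < √13·ε.
Take δ = min(13, √13·ε). If 0 < |x − 13| < δ then x > 0 and |√x − √13| < |x − 13|/√13 < ε.

δ = min(13, √13·ε)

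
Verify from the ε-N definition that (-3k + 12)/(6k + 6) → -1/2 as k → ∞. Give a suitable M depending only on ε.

Suppose ε > 0. For k ≥ 1, |(-3k + 12)/(6k + 6) + 1/2| = |90|/(6(6k + 6)) = 90/(6(6k + 6)).
Since 6k + 6 ≥ 6k for k ≥ 1, this is ≤ 90/(6·6k) = (5/2)/k.
So |(-3k + 12)/(6k + 6) + 1/2| < ε whenever k > (5/2)/ε.
Take M = (5/2)/ε. If k > M then |(-3k + 12)/(6k + 6) + 1/2| ≤ (5/2)/k < ε.

M = (5/2)/ε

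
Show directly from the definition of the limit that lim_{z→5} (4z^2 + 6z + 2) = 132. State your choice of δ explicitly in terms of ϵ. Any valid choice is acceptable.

Suppose ϵ > 0. We want δ > 0 such that 0 < |z − 5| < δ implies |(4z^2 + 6z + 2) − 132| < ϵ.
(4z^2 + 6z + 2) − 132 = 4z^2 + 6z - 130 = (z − 5)(4z + 26).
So |(4z^2 + 6z + 2) − 132| = |z − 5|·|4z + 26|.
Assume first that |z − 5| < 1, so |z| < 6. Then |4z + 26| ≤ 4·6 + 26 = 50.
Hence |(4z^2 + 6z + 2) − 132| ≤ 50|z − 5| < ϵ provided |z − 5| < ϵ/50.
Choosing δ = min(1, ϵ/50) ensures both conditions, hence |(4z^2 + 6z + 2) − 132| < ϵ.

δ = min(1, ϵ/50)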